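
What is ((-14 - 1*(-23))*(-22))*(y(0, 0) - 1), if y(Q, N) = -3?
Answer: 792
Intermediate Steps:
((-14 - 1*(-23))*(-22))*(y(0, 0) - 1) = ((-14 - 1*(-23))*(-22))*(-3 - 1) = ((-14 + 23)*(-22))*(-4) = (9*(-22))*(-4) = -198*(-4) = 792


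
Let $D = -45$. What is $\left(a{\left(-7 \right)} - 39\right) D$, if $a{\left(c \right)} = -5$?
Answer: $1980$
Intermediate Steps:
$\left(a{\left(-7 \right)} - 39\right) D = \left(-5 - 39\right) \left(-45\right) = \left(-44\right) \left(-45\right) = 1980$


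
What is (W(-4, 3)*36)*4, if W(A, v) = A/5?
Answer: -576/5 ≈ -115.20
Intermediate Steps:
W(A, v) = A/5 (W(A, v) = A*(⅕) = A/5)
(W(-4, 3)*36)*4 = (((⅕)*(-4))*36)*4 = -⅘*36*4 = -144/5*4 = -576/5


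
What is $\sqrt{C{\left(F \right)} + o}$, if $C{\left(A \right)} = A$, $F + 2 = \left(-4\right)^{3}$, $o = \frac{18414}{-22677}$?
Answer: $\frac{2 i \sqrt{954384222}}{7559} \approx 8.1739 i$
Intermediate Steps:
$o = - \frac{6138}{7559}$ ($o = 18414 \left(- \frac{1}{22677}\right) = - \frac{6138}{7559} \approx -0.81201$)
$F = -66$ ($F = -2 + \left(-4\right)^{3} = -2 - 64 = -66$)
$\sqrt{C{\left(F \right)} + o} = \sqrt{-66 - \frac{6138}{7559}} = \sqrt{- \frac{505032}{7559}} = \frac{2 i \sqrt{954384222}}{7559}$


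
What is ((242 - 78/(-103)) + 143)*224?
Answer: 8900192/103 ≈ 86410.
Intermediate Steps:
((242 - 78/(-103)) + 143)*224 = ((242 - 78*(-1/103)) + 143)*224 = ((242 + 78/103) + 143)*224 = (25004/103 + 143)*224 = (39733/103)*224 = 8900192/103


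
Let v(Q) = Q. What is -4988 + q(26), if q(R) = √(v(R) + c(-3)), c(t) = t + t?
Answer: -4988 + 2*√5 ≈ -4983.5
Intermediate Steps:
c(t) = 2*t
q(R) = √(-6 + R) (q(R) = √(R + 2*(-3)) = √(R - 6) = √(-6 + R))
-4988 + q(26) = -4988 + √(-6 + 26) = -4988 + √20 = -4988 + 2*√5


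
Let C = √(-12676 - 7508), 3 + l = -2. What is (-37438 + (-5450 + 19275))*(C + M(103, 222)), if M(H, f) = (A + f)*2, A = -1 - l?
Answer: -10673076 - 1369554*I*√6 ≈ -1.0673e+7 - 3.3547e+6*I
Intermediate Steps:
l = -5 (l = -3 - 2 = -5)
A = 4 (A = -1 - 1*(-5) = -1 + 5 = 4)
M(H, f) = 8 + 2*f (M(H, f) = (4 + f)*2 = 8 + 2*f)
C = 58*I*√6 (C = √(-20184) = 58*I*√6 ≈ 142.07*I)
(-37438 + (-5450 + 19275))*(C + M(103, 222)) = (-37438 + (-5450 + 19275))*(58*I*√6 + (8 + 2*222)) = (-37438 + 13825)*(58*I*√6 + (8 + 444)) = -23613*(58*I*√6 + 452) = -23613*(452 + 58*I*√6) = -10673076 - 1369554*I*√6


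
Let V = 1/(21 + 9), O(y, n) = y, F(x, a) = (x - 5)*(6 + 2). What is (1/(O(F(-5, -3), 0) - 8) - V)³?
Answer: -205379/2299968000 ≈ -8.9296e-5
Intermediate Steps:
F(x, a) = -40 + 8*x (F(x, a) = (-5 + x)*8 = -40 + 8*x)
V = 1/30 ≈ 0.033333
(1/(O(F(-5, -3), 0) - 8) - V)³ = (1/((-40 + 8*(-5)) - 8) - 1*1/30)³ = (1/((-40 - 40) - 8) - 1/30)³ = (1/(-80 - 8) - 1/30)³ = (1/(-88) - 1/30)³ = (-1/88 - 1/30)³ = (-59/1320)³ = -205379/2299968000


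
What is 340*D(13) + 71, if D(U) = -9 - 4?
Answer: -4349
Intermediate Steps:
D(U) = -13
340*D(13) + 71 = 340*(-13) + 71 = -4420 + 71 = -4349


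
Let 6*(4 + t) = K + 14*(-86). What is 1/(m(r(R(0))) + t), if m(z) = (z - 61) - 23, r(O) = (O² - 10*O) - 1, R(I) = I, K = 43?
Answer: -2/565 ≈ -0.0035398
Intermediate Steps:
r(O) = -1 + O² - 10*O
m(z) = -84 + z (m(z) = (-61 + z) - 23 = -84 + z)
t = -395/2 (t = -4 + (43 + 14*(-86))/6 = -4 + (43 - 1204)/6 = -4 + (⅙)*(-1161) = -4 - 387/2 = -395/2 ≈ -197.50)
1/(m(r(R(0))) + t) = 1/((-84 + (-1 + 0² - 10*0)) - 395/2) = 1/((-84 + (-1 + 0 + 0)) - 395/2) = 1/((-84 - 1) - 395/2) = 1/(-85 - 395/2) = 1/(-565/2) = -2/565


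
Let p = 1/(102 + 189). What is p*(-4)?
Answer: -4/291 ≈ -0.013746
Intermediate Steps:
p = 1/291 ≈ 0.0034364
p*(-4) = (1/291)*(-4) = -4/291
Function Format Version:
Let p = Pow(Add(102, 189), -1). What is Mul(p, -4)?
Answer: Rational(-4, 291) ≈ -0.013746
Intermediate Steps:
p = Rational(1, 291) (p = Pow(291, -1) = Rational(1, 291) ≈ 0.0034364)
Mul(p, -4) = Mul(Rational(1, 291), -4) = Rational(-4, 291)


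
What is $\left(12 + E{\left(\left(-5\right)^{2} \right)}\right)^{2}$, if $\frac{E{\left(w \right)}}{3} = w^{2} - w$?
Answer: $3283344$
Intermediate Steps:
$E{\left(w \right)} = - 3 w + 3 w^{2}$ ($E{\left(w \right)} = 3 \left(w^{2} - w\right) = - 3 w + 3 w^{2}$)
$\left(12 + E{\left(\left(-5\right)^{2} \right)}\right)^{2} = \left(12 + 3 \left(-5\right)^{2} \left(-1 + \left(-5\right)^{2}\right)\right)^{2} = \left(12 + 3 \cdot 25 \left(-1 + 25\right)\right)^{2} = \left(12 + 3 \cdot 25 \cdot 24\right)^{2} = \left(12 + 1800\right)^{2} = 1812^{2} = 3283344$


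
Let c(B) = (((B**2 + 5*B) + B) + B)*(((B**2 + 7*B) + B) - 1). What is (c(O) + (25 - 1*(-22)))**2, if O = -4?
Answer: 63001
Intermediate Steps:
c(B) = (B**2 + 7*B)*(-1 + B**2 + 8*B) (c(B) = ((B**2 + 6*B) + B)*((B**2 + 8*B) - 1) = (B**2 + 7*B)*(-1 + B**2 + 8*B))
(c(O) + (25 - 1*(-22)))**2 = (-4*(-7 + (-4)**3 + 15*(-4)**2 + 55*(-4)) + (25 - 1*(-22)))**2 = (-4*(-7 - 64 + 15*16 - 220) + (25 + 22))**2 = (-4*(-7 - 64 + 240 - 220) + 47)**2 = (-4*(-51) + 47)**2 = (204 + 47)**2 = 251**2 = 63001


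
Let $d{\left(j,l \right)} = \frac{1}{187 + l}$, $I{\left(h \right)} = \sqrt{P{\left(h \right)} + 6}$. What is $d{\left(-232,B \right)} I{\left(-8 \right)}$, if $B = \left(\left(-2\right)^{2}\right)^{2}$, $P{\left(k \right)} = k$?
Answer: $\frac{i \sqrt{2}}{203} \approx 0.0069666 i$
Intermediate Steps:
$I{\left(h \right)} = \sqrt{6 + h}$ ($I{\left(h \right)} = \sqrt{h + 6} = \sqrt{6 + h}$)
$B = 16$ ($B = 4^{2} = 16$)
$d{\left(-232,B \right)} I{\left(-8 \right)} = \frac{\sqrt{6 - 8}}{187 + 16} = \frac{\sqrt{-2}}{203} = \frac{i \sqrt{2}}{203}$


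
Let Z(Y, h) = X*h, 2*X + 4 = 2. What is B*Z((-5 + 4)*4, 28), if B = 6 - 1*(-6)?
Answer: -336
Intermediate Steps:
X = -1 (X = -2 + (1/2)*2 = -2 + 1 = -1)
B = 12 (B = 6 + 6 = 12)
Z(Y, h) = -h
B*Z((-5 + 4)*4, 28) = 12*(-1*28) = 12*(-28) = -336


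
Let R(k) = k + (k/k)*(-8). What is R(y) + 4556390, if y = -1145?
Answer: 4555237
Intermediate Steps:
R(k) = -8 + k (R(k) = k + 1*(-8) = k - 8 = -8 + k)
R(y) + 4556390 = (-8 - 1145) + 4556390 = -1153 + 4556390 = 4555237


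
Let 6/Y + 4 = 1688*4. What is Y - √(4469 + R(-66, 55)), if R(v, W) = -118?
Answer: 3/3374 - √4351 ≈ -65.961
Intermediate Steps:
Y = 3/3374 (Y = 6/(-4 + 1688*4) = 6/(-4 + 6752) = 6/6748 = 6*(1/6748) = 3/3374 ≈ 0.00088915)
Y - √(4469 + R(-66, 55)) = 3/3374 - √(4469 - 118) = 3/3374 - √4351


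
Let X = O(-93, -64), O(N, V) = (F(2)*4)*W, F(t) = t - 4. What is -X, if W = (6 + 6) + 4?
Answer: 128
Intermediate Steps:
F(t) = -4 + t
W = 16 (W = 12 + 4 = 16)
O(N, V) = -128 (O(N, V) = ((-4 + 2)*4)*16 = -2*4*16 = -8*16 = -128)
X = -128
-X = -1*(-128) = 128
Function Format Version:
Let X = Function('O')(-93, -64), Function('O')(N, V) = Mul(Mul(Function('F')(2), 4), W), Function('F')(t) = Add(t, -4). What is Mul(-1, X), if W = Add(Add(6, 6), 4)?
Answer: 128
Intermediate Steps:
Function('F')(t) = Add(-4, t)
W = 16 (W = Add(12, 4) = 16)
Function('O')(N, V) = -128 (Function('O')(N, V) = Mul(Mul(Add(-4, 2), 4), 16) = Mul(Mul(-2, 4), 16) = Mul(-8, 16) = -128)
X = -128
Mul(-1, X) = Mul(-1, -128) = 128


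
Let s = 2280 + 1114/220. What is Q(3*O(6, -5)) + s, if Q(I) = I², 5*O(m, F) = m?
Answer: 1263913/550 ≈ 2298.0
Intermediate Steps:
O(m, F) = m/5
s = 251357/110 (s = 2280 + 1114*(1/220) = 2280 + 557/110 = 251357/110 ≈ 2285.1)
Q(3*O(6, -5)) + s = (3*((⅕)*6))² + 251357/110 = (3*(6/5))² + 251357/110 = (18/5)² + 251357/110 = 324/25 + 251357/110 = 1263913/550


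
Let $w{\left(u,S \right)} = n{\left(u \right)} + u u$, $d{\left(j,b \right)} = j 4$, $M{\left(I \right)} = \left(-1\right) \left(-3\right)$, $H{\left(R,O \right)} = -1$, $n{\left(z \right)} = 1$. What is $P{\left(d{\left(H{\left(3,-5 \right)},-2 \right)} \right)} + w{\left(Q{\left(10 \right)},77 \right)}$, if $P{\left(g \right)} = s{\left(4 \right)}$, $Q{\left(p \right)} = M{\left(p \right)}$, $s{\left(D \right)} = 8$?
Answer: $18$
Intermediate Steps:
$M{\left(I \right)} = 3$
$d{\left(j,b \right)} = 4 j$
$Q{\left(p \right)} = 3$
$w{\left(u,S \right)} = 1 + u^{2}$ ($w{\left(u,S \right)} = 1 + u u = 1 + u^{2}$)
$P{\left(g \right)} = 8$
$P{\left(d{\left(H{\left(3,-5 \right)},-2 \right)} \right)} + w{\left(Q{\left(10 \right)},77 \right)} = 8 + \left(1 + 3^{2}\right) = 8 + \left(1 + 9\right) = 8 + 10 = 18$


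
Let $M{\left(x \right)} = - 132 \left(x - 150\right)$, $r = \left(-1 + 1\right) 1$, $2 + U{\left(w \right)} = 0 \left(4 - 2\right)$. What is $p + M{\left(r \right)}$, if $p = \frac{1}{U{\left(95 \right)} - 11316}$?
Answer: $\frac{224096399}{11318} \approx 19800.0$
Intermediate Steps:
$U{\left(w \right)} = -2$ ($U{\left(w \right)} = -2 + 0 \left(4 - 2\right) = -2 + 0 \cdot 2 = -2 + 0 = -2$)
$r = 0$ ($r = 0 \cdot 1 = 0$)
$M{\left(x \right)} = 19800 - 132 x$ ($M{\left(x \right)} = - 132 \left(-150 + x\right) = 19800 - 132 x$)
$p = - \frac{1}{11318}$ ($p = \frac{1}{-2 - 11316} = \frac{1}{-11318} = - \frac{1}{11318} \approx -8.8355 \cdot 10^{-5}$)
$p + M{\left(r \right)} = - \frac{1}{11318} + \left(19800 - 0\right) = - \frac{1}{11318} + \left(19800 + 0\right) = - \frac{1}{11318} + 19800 = \frac{224096399}{11318}$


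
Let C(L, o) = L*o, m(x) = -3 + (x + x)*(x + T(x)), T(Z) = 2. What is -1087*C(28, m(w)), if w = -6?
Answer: -1369620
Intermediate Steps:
m(x) = -3 + 2*x*(2 + x) (m(x) = -3 + (x + x)*(x + 2) = -3 + (2*x)*(2 + x) = -3 + 2*x*(2 + x))
-1087*C(28, m(w)) = -30436*(-3 + 2*(-6)² + 4*(-6)) = -30436*(-3 + 2*36 - 24) = -30436*(-3 + 72 - 24) = -30436*45 = -1087*1260 = -1369620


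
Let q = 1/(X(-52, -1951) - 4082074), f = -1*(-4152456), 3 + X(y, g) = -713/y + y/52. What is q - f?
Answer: -881430802044460/212267343 ≈ -4.1525e+6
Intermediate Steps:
X(y, g) = -3 - 713/y + y/52 (X(y, g) = -3 + (-713/y + y/52) = -3 - 713/y + y/52)
f = 4152456
q = -52/212267343 (q = 1/((-3 - 713/(-52) + (1/52)*(-52)) - 4082074) = 1/((-3 - 713*(-1/52) - 1) - 4082074) = 1/((-3 + 713/52 - 1) - 4082074) = 1/(505/52 - 4082074) = 1/(-212267343/52) = -52/212267343 ≈ -2.4497e-7)
q - f = -52/212267343 - 1*4152456 = -52/212267343 - 4152456 = -881430802044460/212267343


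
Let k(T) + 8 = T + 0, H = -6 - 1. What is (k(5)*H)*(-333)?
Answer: -6993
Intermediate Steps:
H = -7
k(T) = -8 + T (k(T) = -8 + (T + 0) = -8 + T)
(k(5)*H)*(-333) = ((-8 + 5)*(-7))*(-333) = -3*(-7)*(-333) = 21*(-333) = -6993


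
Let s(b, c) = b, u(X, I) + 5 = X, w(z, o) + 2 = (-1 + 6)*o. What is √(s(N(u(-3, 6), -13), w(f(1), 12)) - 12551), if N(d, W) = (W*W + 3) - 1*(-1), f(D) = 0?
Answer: I*√12378 ≈ 111.26*I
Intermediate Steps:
w(z, o) = -2 + 5*o (w(z, o) = -2 + (-1 + 6)*o = -2 + 5*o)
u(X, I) = -5 + X
N(d, W) = 4 + W² (N(d, W) = (W² + 3) + 1 = (3 + W²) + 1 = 4 + W²)
√(s(N(u(-3, 6), -13), w(f(1), 12)) - 12551) = √((4 + (-13)²) - 12551) = √((4 + 169) - 12551) = √(173 - 12551) = √(-12378) = I*√12378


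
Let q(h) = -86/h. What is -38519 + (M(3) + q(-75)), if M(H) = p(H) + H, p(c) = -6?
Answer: -2889064/75 ≈ -38521.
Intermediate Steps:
M(H) = -6 + H
-38519 + (M(3) + q(-75)) = -38519 + ((-6 + 3) - 86/(-75)) = -38519 + (-3 - 86*(-1/75)) = -38519 + (-3 + 86/75) = -38519 - 139/75 = -2889064/75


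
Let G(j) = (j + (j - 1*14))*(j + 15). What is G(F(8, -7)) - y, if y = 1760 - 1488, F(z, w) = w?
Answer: -496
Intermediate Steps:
y = 272
G(j) = (-14 + 2*j)*(15 + j) (G(j) = (j + (j - 14))*(15 + j) = (j + (-14 + j))*(15 + j) = (-14 + 2*j)*(15 + j))
G(F(8, -7)) - y = (-210 + 2*(-7)**2 + 16*(-7)) - 1*272 = (-210 + 2*49 - 112) - 272 = (-210 + 98 - 112) - 272 = -224 - 272 = -496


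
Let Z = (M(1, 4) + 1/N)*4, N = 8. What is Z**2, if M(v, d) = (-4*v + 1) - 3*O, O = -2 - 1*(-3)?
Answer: 2209/4 ≈ 552.25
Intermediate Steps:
O = 1 (O = -2 + 3 = 1)
M(v, d) = -2 - 4*v (M(v, d) = (-4*v + 1) - 3*1 = (1 - 4*v) - 3 = -2 - 4*v)
Z = -47/2 (Z = ((-2 - 4*1) + 1/8)*4 = ((-2 - 4) + 1/8)*4 = (-6 + 1/8)*4 = -47/8*4 = -47/2 ≈ -23.500)
Z**2 = (-47/2)**2 = 2209/4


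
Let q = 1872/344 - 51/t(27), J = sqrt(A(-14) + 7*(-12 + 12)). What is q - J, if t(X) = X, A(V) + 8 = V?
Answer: 1375/387 - I*sqrt(22) ≈ 3.553 - 4.6904*I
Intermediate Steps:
A(V) = -8 + V
J = I*sqrt(22) (J = sqrt((-8 - 14) + 7*(-12 + 12)) = sqrt(-22 + 7*0) = sqrt(-22 + 0) = sqrt(-22) = I*sqrt(22) ≈ 4.6904*I)
q = 1375/387 (q = 1872/344 - 51/27 = 1872*(1/344) - 51*1/27 = 234/43 - 17/9 = 1375/387 ≈ 3.5530)
q - J = 1375/387 - I*sqrt(22)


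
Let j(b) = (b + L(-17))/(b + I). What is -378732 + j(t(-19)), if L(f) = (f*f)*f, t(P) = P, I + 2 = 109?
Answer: -8333337/22 ≈ -3.7879e+5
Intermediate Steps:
I = 107 (I = -2 + 109 = 107)
L(f) = f³ (L(f) = f²*f = f³)
j(b) = (-4913 + b)/(107 + b) (j(b) = (b + (-17)³)/(b + 107) = (b - 4913)/(107 + b) = (-4913 + b)/(107 + b))
-378732 + j(t(-19)) = -378732 + (-4913 - 19)/(107 - 19) = -378732 - 4932/88 = -378732 + (1/88)*(-4932) = -378732 - 1233/22 = -8333337/22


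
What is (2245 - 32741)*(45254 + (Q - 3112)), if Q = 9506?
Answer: -1575057408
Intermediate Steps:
(2245 - 32741)*(45254 + (Q - 3112)) = (2245 - 32741)*(45254 + (9506 - 3112)) = -30496*(45254 + 6394) = -30496*51648 = -1575057408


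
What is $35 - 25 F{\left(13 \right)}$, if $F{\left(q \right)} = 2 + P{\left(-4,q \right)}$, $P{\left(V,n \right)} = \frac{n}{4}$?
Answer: $- \frac{385}{4} \approx -96.25$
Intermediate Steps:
$P{\left(V,n \right)} = \frac{n}{4}$ ($P{\left(V,n \right)} = n \frac{1}{4} = \frac{n}{4}$)
$F{\left(q \right)} = 2 + \frac{q}{4}$
$35 - 25 F{\left(13 \right)} = 35 - 25 \left(2 + \frac{1}{4} \cdot 13\right) = 35 - 25 \left(2 + \frac{13}{4}\right) = 35 - \frac{525}{4} = - \frac{385}{4}$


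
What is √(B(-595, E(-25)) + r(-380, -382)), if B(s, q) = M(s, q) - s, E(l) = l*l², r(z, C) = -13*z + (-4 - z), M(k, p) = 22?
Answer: √5933 ≈ 77.026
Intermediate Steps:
r(z, C) = -4 - 14*z
E(l) = l³
B(s, q) = 22 - s
√(B(-595, E(-25)) + r(-380, -382)) = √((22 - 1*(-595)) + (-4 - 14*(-380))) = √((22 + 595) + (-4 + 5320)) = √(617 + 5316) = √5933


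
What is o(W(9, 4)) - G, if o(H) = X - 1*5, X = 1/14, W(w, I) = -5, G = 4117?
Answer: -57707/14 ≈ -4121.9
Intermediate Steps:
X = 1/14 ≈ 0.071429
o(H) = -69/14 (o(H) = 1/14 - 1*5 = 1/14 - 5 = -69/14)
o(W(9, 4)) - G = -69/14 - 1*4117 = -69/14 - 4117 = -57707/14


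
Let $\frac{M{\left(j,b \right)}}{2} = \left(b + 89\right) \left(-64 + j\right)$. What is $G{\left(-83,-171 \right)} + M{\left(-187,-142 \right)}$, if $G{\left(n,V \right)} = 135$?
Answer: $26741$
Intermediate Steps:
$M{\left(j,b \right)} = 2 \left(-64 + j\right) \left(89 + b\right)$ ($M{\left(j,b \right)} = 2 \left(b + 89\right) \left(-64 + j\right) = 2 \left(89 + b\right) \left(-64 + j\right) = 2 \left(-64 + j\right) \left(89 + b\right)$)
$G{\left(-83,-171 \right)} + M{\left(-187,-142 \right)} = 135 + \left(-11392 - -18176 + 178 \left(-187\right) + 2 \left(-142\right) \left(-187\right)\right) = 135 + \left(-11392 + 18176 - 33286 + 53108\right) = 135 + 26606 = 26741$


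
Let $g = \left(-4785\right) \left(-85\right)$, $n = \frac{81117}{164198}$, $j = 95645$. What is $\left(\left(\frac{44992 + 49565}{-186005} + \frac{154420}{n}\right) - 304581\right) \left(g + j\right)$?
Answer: $\frac{12123654583212105604}{3017633517} \approx 4.0176 \cdot 10^{9}$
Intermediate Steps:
$n = \frac{81117}{164198}$ ($n = 81117 \cdot \frac{1}{164198} = \frac{81117}{164198} \approx 0.49402$)
$g = 406725$
$\left(\left(\frac{44992 + 49565}{-186005} + \frac{154420}{n}\right) - 304581\right) \left(g + j\right) = \left(\left(\frac{44992 + 49565}{-186005} + \frac{154420}{\frac{81117}{164198}}\right) - 304581\right) \left(406725 + 95645\right) = \left(\left(94557 \left(- \frac{1}{186005}\right) + 154420 \cdot \frac{164198}{81117}\right) - 304581\right) 502370 = \left(\left(- \frac{94557}{186005} + \frac{25355455160}{81117}\right) - 304581\right) 502370 = \left(\frac{4716233766855631}{15088167585} - 304581\right) 502370 = \frac{120664595648746}{15088167585} \cdot 502370 = \frac{12123654583212105604}{3017633517}$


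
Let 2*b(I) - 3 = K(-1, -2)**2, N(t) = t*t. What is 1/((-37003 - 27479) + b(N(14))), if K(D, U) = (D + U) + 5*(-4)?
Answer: -1/64216 ≈ -1.5572e-5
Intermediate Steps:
K(D, U) = -20 + D + U (K(D, U) = (D + U) - 20 = -20 + D + U)
N(t) = t**2
b(I) = 266 (b(I) = 3/2 + (-20 - 1 - 2)**2/2 = 3/2 + (1/2)*(-23)**2 = 3/2 + (1/2)*529 = 3/2 + 529/2 = 266)
1/((-37003 - 27479) + b(N(14))) = 1/((-37003 - 27479) + 266) = 1/(-64482 + 266) = 1/(-64216) = -1/64216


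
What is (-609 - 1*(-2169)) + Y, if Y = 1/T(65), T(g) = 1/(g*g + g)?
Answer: 5850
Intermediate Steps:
T(g) = 1/(g + g**2) (T(g) = 1/(g**2 + g) = 1/(g + g**2))
Y = 4290 (Y = 1/(1/(65*(1 + 65))) = 1/((1/65)/66) = 1/((1/65)*(1/66)) = 1/(1/4290) = 4290)
(-609 - 1*(-2169)) + Y = (-609 - 1*(-2169)) + 4290 = (-609 + 2169) + 4290 = 1560 + 4290 = 5850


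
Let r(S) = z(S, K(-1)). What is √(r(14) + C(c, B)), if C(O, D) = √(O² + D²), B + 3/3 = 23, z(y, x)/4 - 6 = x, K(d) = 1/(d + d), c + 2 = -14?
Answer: √(22 + 2*√185) ≈ 7.0145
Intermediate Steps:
c = -16 (c = -2 - 14 = -16)
K(d) = 1/(2*d)
z(y, x) = 24 + 4*x
B = 22 (B = -1 + 23 = 22)
C(O, D) = √(D² + O²)
r(S) = 22 (r(S) = 24 + 4*((½)/(-1)) = 24 + 4*((½)*(-1)) = 24 + 4*(-½) = 24 - 2 = 22)
√(r(14) + C(c, B)) = √(22 + √(22² + (-16)²)) = √(22 + √(484 + 256)) = √(22 + √740) = √(22 + 2*√185)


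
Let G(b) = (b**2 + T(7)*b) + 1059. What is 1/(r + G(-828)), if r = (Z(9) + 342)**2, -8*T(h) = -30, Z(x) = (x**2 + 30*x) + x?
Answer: 1/1176342 ≈ 8.5009e-7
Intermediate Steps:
Z(x) = x**2 + 31*x
T(h) = 15/4 (T(h) = -1/8*(-30) = 15/4)
r = 492804 (r = (9*(31 + 9) + 342)**2 = (9*40 + 342)**2 = (360 + 342)**2 = 702**2 = 492804)
G(b) = 1059 + b**2 + 15*b/4 (G(b) = (b**2 + 15*b/4) + 1059 = 1059 + b**2 + 15*b/4)
1/(r + G(-828)) = 1/(492804 + (1059 + (-828)**2 + (15/4)*(-828))) = 1/(492804 + (1059 + 685584 - 3105)) = 1/(492804 + 683538) = 1/1176342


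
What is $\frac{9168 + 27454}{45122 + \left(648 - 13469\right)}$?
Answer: $\frac{36622}{32301} \approx 1.1338$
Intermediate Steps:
$\frac{9168 + 27454}{45122 + \left(648 - 13469\right)} = \frac{36622}{45122 - 12821} = \frac{36622}{32301}$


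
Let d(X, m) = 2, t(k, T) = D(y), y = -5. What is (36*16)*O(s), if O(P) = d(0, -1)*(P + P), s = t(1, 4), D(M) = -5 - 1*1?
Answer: -13824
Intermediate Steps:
D(M) = -6 (D(M) = -5 - 1 = -6)
t(k, T) = -6
s = -6
O(P) = 4*P (O(P) = 2*(P + P) = 2*(2*P) = 4*P)
(36*16)*O(s) = (36*16)*(4*(-6)) = 576*(-24) = -13824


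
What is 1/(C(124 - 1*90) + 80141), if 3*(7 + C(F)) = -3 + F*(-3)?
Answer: 1/80099 ≈ 1.2485e-5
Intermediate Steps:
C(F) = -8 - F (C(F) = -7 + (-3 + F*(-3))/3 = -7 + (-3 - 3*F)/3 = -7 + (-1 - F) = -8 - F)
1/(C(124 - 1*90) + 80141) = 1/((-8 - (124 - 1*90)) + 80141) = 1/((-8 - (124 - 90)) + 80141) = 1/((-8 - 1*34) + 80141) = 1/((-8 - 34) + 80141) = 1/(-42 + 80141) = 1/80099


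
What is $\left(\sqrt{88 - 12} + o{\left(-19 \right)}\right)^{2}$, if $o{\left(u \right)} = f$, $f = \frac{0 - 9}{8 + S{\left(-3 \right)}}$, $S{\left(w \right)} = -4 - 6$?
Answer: $\frac{385}{4} + 18 \sqrt{19} \approx 174.71$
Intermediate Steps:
$S{\left(w \right)} = -10$ ($S{\left(w \right)} = -4 - 6 = -10$)
$f = \frac{9}{2}$ ($f = \frac{0 - 9}{8 - 10} = - \frac{9}{-2} = \left(-9\right) \left(- \frac{1}{2}\right) = \frac{9}{2} \approx 4.5$)
$o{\left(u \right)} = \frac{9}{2}$
$\left(\sqrt{88 - 12} + o{\left(-19 \right)}\right)^{2} = \left(\sqrt{88 - 12} + \frac{9}{2}\right)^{2} = \left(\sqrt{76} + \frac{9}{2}\right)^{2} = \left(2 \sqrt{19} + \frac{9}{2}\right)^{2} = \left(\frac{9}{2} + 2 \sqrt{19}\right)^{2}$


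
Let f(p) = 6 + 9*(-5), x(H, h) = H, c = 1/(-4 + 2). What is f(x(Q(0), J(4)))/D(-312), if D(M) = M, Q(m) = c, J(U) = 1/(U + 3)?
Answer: ⅛ ≈ 0.12500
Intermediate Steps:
J(U) = 1/(3 + U)
c = -½ (c = 1/(-2) = -½ ≈ -0.50000)
Q(m) = -½
f(p) = -39 (f(p) = 6 - 45 = -39)
f(x(Q(0), J(4)))/D(-312) = -39/(-312) = -39*(-1/312) = ⅛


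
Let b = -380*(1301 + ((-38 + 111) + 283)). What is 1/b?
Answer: -1/629660 ≈ -1.5882e-6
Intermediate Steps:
b = -629660 (b = -380*(1301 + (73 + 283)) = -380*(1301 + 356) = -380*1657 = -629660)
1/b = 1/(-629660) = -1/629660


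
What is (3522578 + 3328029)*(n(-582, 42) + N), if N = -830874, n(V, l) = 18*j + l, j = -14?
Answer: -5693429867988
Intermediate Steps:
n(V, l) = -252 + l (n(V, l) = 18*(-14) + l = -252 + l)
(3522578 + 3328029)*(n(-582, 42) + N) = (3522578 + 3328029)*((-252 + 42) - 830874) = 6850607*(-210 - 830874) = 6850607*(-831084) = -5693429867988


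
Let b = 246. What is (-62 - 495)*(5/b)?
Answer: -2785/246 ≈ -11.321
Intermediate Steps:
(-62 - 495)*(5/b) = (-62 - 495)*(5/246) = -2785/246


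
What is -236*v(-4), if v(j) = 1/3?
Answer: -236/3 ≈ -78.667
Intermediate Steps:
v(j) = ⅓
-236*v(-4) = -236*⅓ = -236/3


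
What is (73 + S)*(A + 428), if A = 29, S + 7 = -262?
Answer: -89572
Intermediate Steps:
S = -269 (S = -7 - 262 = -269)
(73 + S)*(A + 428) = (73 - 269)*(29 + 428) = -196*457 = -89572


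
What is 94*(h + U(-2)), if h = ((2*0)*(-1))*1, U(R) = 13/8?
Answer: 611/4 ≈ 152.75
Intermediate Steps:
U(R) = 13/8 (U(R) = 13*(⅛) = 13/8)
h = 0 (h = (0*(-1))*1 = 0*1 = 0)
94*(h + U(-2)) = 94*(0 + 13/8) = 94*(13/8) = 611/4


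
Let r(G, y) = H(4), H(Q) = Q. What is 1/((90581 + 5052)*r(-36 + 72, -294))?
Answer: 1/382532 ≈ 2.6142e-6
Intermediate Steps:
r(G, y) = 4
1/((90581 + 5052)*r(-36 + 72, -294)) = 1/((90581 + 5052)*4) = (¼)/95633 = (1/95633)*(¼) = 1/382532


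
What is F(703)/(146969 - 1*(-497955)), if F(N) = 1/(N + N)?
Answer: 1/906763144 ≈ 1.1028e-9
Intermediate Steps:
F(N) = 1/(2*N)
F(703)/(146969 - 1*(-497955)) = ((½)/703)/(146969 - 1*(-497955)) = ((½)*(1/703))/(146969 + 497955) = (1/1406)/644924 = (1/1406)*(1/644924) = 1/906763144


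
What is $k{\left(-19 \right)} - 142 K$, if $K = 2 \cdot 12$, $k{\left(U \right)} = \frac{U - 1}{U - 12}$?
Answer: $- \frac{105628}{31} \approx -3407.4$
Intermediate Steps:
$k{\left(U \right)} = \frac{-1 + U}{-12 + U}$ ($k{\left(U \right)} = \frac{-1 + U}{U - 12} = \frac{-1 + U}{-12 + U}$)
$K = 24$
$k{\left(-19 \right)} - 142 K = \frac{-1 - 19}{-12 - 19} - 3408 = \frac{1}{-31} \left(-20\right) - 3408 = \left(- \frac{1}{31}\right) \left(-20\right) - 3408 = \frac{20}{31} - 3408 = - \frac{105628}{31}$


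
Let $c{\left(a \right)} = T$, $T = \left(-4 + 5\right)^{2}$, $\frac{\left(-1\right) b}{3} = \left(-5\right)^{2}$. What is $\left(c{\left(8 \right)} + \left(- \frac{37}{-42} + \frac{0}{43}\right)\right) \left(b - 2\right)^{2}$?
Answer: $\frac{66913}{6} \approx 11152.0$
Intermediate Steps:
$b = -75$ ($b = - 3 \left(-5\right)^{2} = \left(-3\right) 25 = -75$)
$T = 1$ ($T = 1^{2} = 1$)
$c{\left(a \right)} = 1$
$\left(c{\left(8 \right)} + \left(- \frac{37}{-42} + \frac{0}{43}\right)\right) \left(b - 2\right)^{2} = \left(1 + \left(- \frac{37}{-42} + \frac{0}{43}\right)\right) \left(-75 - 2\right)^{2} = \left(1 + \left(\left(-37\right) \left(- \frac{1}{42}\right) + 0 \cdot \frac{1}{43}\right)\right) \left(-77\right)^{2} = \left(1 + \left(\frac{37}{42} + 0\right)\right) 5929 = \left(1 + \frac{37}{42}\right) 5929 = \frac{79}{42} \cdot 5929 = \frac{66913}{6}$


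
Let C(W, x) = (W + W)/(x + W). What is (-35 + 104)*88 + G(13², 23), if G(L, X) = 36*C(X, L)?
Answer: 48645/8 ≈ 6080.6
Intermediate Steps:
C(W, x) = 2*W/(W + x) (C(W, x) = (2*W)/(W + x) = 2*W/(W + x))
G(L, X) = 72*X/(L + X) (G(L, X) = 36*(2*X/(X + L)) = 36*(2*X/(L + X)) = 72*X/(L + X))
(-35 + 104)*88 + G(13², 23) = (-35 + 104)*88 + 72*23/(13² + 23) = 69*88 + 72*23/(169 + 23) = 6072 + 72*23/192 = 6072 + 72*23*(1/192) = 6072 + 69/8 = 48645/8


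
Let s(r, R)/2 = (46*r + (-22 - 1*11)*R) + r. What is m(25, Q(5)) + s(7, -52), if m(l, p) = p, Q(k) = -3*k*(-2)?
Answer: 4120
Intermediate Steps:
Q(k) = 6*k
s(r, R) = -66*R + 94*r (s(r, R) = 2*((46*r + (-22 - 1*11)*R) + r) = 2*((46*r + (-22 - 11)*R) + r) = 2*((46*r - 33*R) + r) = 2*((-33*R + 46*r) + r) = 2*(-33*R + 47*r) = -66*R + 94*r)
m(25, Q(5)) + s(7, -52) = 6*5 + (-66*(-52) + 94*7) = 30 + (3432 + 658) = 30 + 4090 = 4120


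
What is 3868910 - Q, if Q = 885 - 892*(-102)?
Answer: 3777041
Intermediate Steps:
Q = 91869 (Q = 885 + 90984 = 91869)
3868910 - Q = 3868910 - 1*91869 = 3868910 - 91869 = 3777041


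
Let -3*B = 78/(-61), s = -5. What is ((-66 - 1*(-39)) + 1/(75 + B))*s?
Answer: 620830/4601 ≈ 134.93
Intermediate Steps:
B = 26/61 (B = -26/(-61) = -26*(-1)/61 = -⅓*(-78/61) = 26/61 ≈ 0.42623)
((-66 - 1*(-39)) + 1/(75 + B))*s = ((-66 - 1*(-39)) + 1/(75 + 26/61))*(-5) = ((-66 + 39) + 1/(4601/61))*(-5) = (-27 + 61/4601)*(-5) = -124166/4601*(-5) = 620830/4601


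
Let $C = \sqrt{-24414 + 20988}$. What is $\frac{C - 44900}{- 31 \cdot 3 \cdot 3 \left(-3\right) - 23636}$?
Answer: $\frac{44900}{22799} - \frac{i \sqrt{3426}}{22799} \approx 1.9694 - 0.0025673 i$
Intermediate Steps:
$C = i \sqrt{3426}$ ($C = \sqrt{-3426} = i \sqrt{3426} \approx 58.532 i$)
$\frac{C - 44900}{- 31 \cdot 3 \cdot 3 \left(-3\right) - 23636} = \frac{i \sqrt{3426} - 44900}{- 31 \cdot 3 \cdot 3 \left(-3\right) - 23636} = \frac{-44900 + i \sqrt{3426}}{\left(-31\right) 9 \left(-3\right) - 23636} = \frac{-44900 + i \sqrt{3426}}{\left(-279\right) \left(-3\right) - 23636} = \frac{-44900 + i \sqrt{3426}}{837 - 23636} = \frac{-44900 + i \sqrt{3426}}{-22799} = \left(-44900 + i \sqrt{3426}\right) \left(- \frac{1}{22799}\right) = \frac{44900}{22799} - \frac{i \sqrt{3426}}{22799}$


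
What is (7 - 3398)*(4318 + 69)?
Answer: -14876317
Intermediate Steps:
(7 - 3398)*(4318 + 69) = -3391*4387 = -14876317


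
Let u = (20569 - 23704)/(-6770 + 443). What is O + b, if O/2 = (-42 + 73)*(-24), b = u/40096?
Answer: -6622576073/4450656 ≈ -1488.0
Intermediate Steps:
u = 55/111 (u = -3135/(-6327) = -3135*(-1/6327) = 55/111 ≈ 0.49550)
b = 55/4450656 (b = (55/111)/40096 = (55/111)*(1/40096) = 55/4450656 ≈ 1.2358e-5)
O = -1488 (O = 2*((-42 + 73)*(-24)) = 2*(31*(-24)) = 2*(-744) = -1488)
O + b = -1488 + 55/4450656 = -6622576073/4450656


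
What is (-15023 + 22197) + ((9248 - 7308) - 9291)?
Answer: -177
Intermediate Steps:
(-15023 + 22197) + ((9248 - 7308) - 9291) = 7174 + (1940 - 9291) = 7174 - 7351 = -177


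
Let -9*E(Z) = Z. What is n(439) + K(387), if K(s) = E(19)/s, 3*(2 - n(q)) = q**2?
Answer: -223742134/3483 ≈ -64238.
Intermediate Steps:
E(Z) = -Z/9
n(q) = 2 - q**2/3
K(s) = -19/(9*s) (K(s) = (-1/9*19)/s = -19/(9*s))
n(439) + K(387) = (2 - 1/3*439**2) - 19/9/387 = (2 - 1/3*192721) - 19/9*1/387 = (2 - 192721/3) - 19/3483 = -192715/3 - 19/3483 = -223742134/3483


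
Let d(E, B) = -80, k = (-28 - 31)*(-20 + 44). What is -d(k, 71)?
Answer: 80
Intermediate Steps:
k = -1416 (k = -59*24 = -1416)
-d(k, 71) = -1*(-80) = 80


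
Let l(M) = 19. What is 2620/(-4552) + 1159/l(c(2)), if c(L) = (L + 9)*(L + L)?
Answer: 68763/1138 ≈ 60.424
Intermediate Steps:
c(L) = 2*L*(9 + L) (c(L) = (9 + L)*(2*L) = 2*L*(9 + L))
2620/(-4552) + 1159/l(c(2)) = 2620/(-4552) + 1159/19 = 2620*(-1/4552) + 1159*(1/19) = -655/1138 + 61 = 68763/1138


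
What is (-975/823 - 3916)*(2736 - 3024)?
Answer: 928466784/823 ≈ 1.1282e+6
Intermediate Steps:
(-975/823 - 3916)*(2736 - 3024) = (-975*1/823 - 3916)*(-288) = (-975/823 - 3916)*(-288) = -3223843/823*(-288) = 928466784/823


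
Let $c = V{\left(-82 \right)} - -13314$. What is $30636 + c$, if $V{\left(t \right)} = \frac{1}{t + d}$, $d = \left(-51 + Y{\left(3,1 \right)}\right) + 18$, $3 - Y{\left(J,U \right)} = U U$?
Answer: $\frac{4966349}{113} \approx 43950.0$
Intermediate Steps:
$Y{\left(J,U \right)} = 3 - U^{2}$ ($Y{\left(J,U \right)} = 3 - U U = 3 - U^{2}$)
$d = -31$ ($d = \left(-51 + \left(3 - 1^{2}\right)\right) + 18 = \left(-51 + \left(3 - 1\right)\right) + 18 = \left(-51 + 2\right) + 18 = -49 + 18 = -31$)
$V{\left(t \right)} = \frac{1}{-31 + t}$ ($V{\left(t \right)} = \frac{1}{t - 31} = \frac{1}{-31 + t}$)
$c = \frac{1504481}{113}$ ($c = \frac{1}{-31 - 82} - -13314 = \frac{1}{-113} + 13314 = - \frac{1}{113} + 13314 = \frac{1504481}{113} \approx 13314.0$)
$30636 + c = 30636 + \frac{1504481}{113} = \frac{4966349}{113}$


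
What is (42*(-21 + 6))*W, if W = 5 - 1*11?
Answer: 3780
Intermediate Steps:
W = -6 (W = 5 - 11 = -6)
(42*(-21 + 6))*W = (42*(-21 + 6))*(-6) = (42*(-15))*(-6) = -630*(-6) = 3780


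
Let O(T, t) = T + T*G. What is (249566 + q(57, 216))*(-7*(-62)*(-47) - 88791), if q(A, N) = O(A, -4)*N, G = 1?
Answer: -29938531910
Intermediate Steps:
O(T, t) = 2*T (O(T, t) = T + T*1 = T + T = 2*T)
q(A, N) = 2*A*N (q(A, N) = (2*A)*N = 2*A*N)
(249566 + q(57, 216))*(-7*(-62)*(-47) - 88791) = (249566 + 2*57*216)*(-7*(-62)*(-47) - 88791) = (249566 + 24624)*(434*(-47) - 88791) = 274190*(-20398 - 88791) = 274190*(-109189) = -29938531910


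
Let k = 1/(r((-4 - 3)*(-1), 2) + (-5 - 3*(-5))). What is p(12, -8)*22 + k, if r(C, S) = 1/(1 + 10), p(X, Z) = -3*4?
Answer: -29293/111 ≈ -263.90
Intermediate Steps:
p(X, Z) = -12
r(C, S) = 1/11
k = 11/111 (k = 1/(1/11 + (-5 - 3*(-5))) = 1/(1/11 + (-5 + 15)) = 1/(1/11 + 10) = 1/(111/11) = 11/111 ≈ 0.099099)
p(12, -8)*22 + k = -12*22 + 11/111 = -264 + 11/111 = -29293/111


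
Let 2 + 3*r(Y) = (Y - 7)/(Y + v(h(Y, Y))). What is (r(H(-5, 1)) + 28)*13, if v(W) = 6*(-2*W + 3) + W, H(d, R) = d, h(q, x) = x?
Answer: 18083/51 ≈ 354.57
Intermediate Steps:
v(W) = 18 - 11*W (v(W) = 6*(3 - 2*W) + W = (18 - 12*W) + W = 18 - 11*W)
r(Y) = -⅔ + (-7 + Y)/(3*(18 - 10*Y)) (r(Y) = -⅔ + ((Y - 7)/(Y + (18 - 11*Y)))/3 = -⅔ + ((-7 + Y)/(18 - 10*Y))/3 = -⅔ + (-7 + Y)/(3*(18 - 10*Y)))
(r(H(-5, 1)) + 28)*13 = ((43 - 21*(-5))/(6*(-9 + 5*(-5))) + 28)*13 = ((43 + 105)/(6*(-9 - 25)) + 28)*13 = ((⅙)*148/(-34) + 28)*13 = ((⅙)*(-1/34)*148 + 28)*13 = (-37/51 + 28)*13 = (1391/51)*13 = 18083/51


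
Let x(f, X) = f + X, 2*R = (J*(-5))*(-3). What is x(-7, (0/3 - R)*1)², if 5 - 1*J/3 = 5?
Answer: 49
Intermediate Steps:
J = 0 (J = 15 - 3*5 = 15 - 15 = 0)
R = 0 (R = ((0*(-5))*(-3))/2 = (0*(-3))/2 = (½)*0 = 0)
x(f, X) = X + f
x(-7, (0/3 - R)*1)² = ((0/3 - 1*0)*1 - 7)² = ((0*(⅓) + 0)*1 - 7)² = ((0 + 0)*1 - 7)² = (0*1 - 7)² = (0 - 7)² = (-7)² = 49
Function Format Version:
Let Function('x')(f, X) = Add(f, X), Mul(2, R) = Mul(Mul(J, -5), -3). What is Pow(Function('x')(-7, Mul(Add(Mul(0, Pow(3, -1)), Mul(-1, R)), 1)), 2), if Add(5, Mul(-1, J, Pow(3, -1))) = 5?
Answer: 49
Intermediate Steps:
J = 0 (J = Add(15, Mul(-3, 5)) = Add(15, -15) = 0)
R = 0 (R = Mul(Rational(1, 2), Mul(Mul(0, -5), -3)) = Mul(Rational(1, 2), Mul(0, -3)) = Mul(Rational(1, 2), 0) = 0)
Function('x')(f, X) = Add(X, f)
Pow(Function('x')(-7, Mul(Add(Mul(0, Pow(3, -1)), Mul(-1, R)), 1)), 2) = Pow(Add(Mul(Add(Mul(0, Pow(3, -1)), Mul(-1, 0)), 1), -7), 2) = Pow(Add(Mul(Add(Mul(0, Rational(1, 3)), 0), 1), -7), 2) = Pow(Add(Mul(Add(0, 0), 1), -7), 2) = Pow(Add(Mul(0, 1), -7), 2) = Pow(Add(0, -7), 2) = Pow(-7, 2) = 49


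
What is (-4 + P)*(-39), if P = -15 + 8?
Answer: 429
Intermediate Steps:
P = -7
(-4 + P)*(-39) = (-4 - 7)*(-39) = -11*(-39) = 429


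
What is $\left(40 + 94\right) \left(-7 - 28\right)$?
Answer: $-4690$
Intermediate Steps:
$\left(40 + 94\right) \left(-7 - 28\right) = 134 \left(-7 - 28\right) = 134 \left(-35\right) = -4690$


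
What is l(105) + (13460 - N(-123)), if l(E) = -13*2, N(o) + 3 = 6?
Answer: 13431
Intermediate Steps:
N(o) = 3 (N(o) = -3 + 6 = 3)
l(E) = -26
l(105) + (13460 - N(-123)) = -26 + (13460 - 1*3) = -26 + (13460 - 3) = -26 + 13457 = 13431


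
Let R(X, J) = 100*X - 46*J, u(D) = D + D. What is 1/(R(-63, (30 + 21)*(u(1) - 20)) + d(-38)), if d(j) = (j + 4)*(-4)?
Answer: 1/36064 ≈ 2.7728e-5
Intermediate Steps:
u(D) = 2*D
d(j) = -16 - 4*j (d(j) = (4 + j)*(-4) = -16 - 4*j)
R(X, J) = -46*J + 100*X
1/(R(-63, (30 + 21)*(u(1) - 20)) + d(-38)) = 1/((-46*(30 + 21)*(2*1 - 20) + 100*(-63)) + (-16 - 4*(-38))) = 1/((-2346*(2 - 20) - 6300) + (-16 + 152)) = 1/((-2346*(-18) - 6300) + 136) = 1/((-46*(-918) - 6300) + 136) = 1/((42228 - 6300) + 136) = 1/(35928 + 136) = 1/36064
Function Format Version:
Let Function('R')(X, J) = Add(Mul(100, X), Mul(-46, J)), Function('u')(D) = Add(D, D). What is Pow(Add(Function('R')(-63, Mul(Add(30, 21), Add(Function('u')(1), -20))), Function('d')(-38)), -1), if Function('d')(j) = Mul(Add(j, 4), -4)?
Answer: Rational(1, 36064) ≈ 2.7728e-5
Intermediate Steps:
Function('u')(D) = Mul(2, D)
Function('d')(j) = Add(-16, Mul(-4, j)) (Function('d')(j) = Mul(Add(4, j), -4) = Add(-16, Mul(-4, j)))
Function('R')(X, J) = Add(Mul(-46, J), Mul(100, X))
Pow(Add(Function('R')(-63, Mul(Add(30, 21), Add(Function('u')(1), -20))), Function('d')(-38)), -1) = Pow(Add(Add(Mul(-46, Mul(Add(30, 21), Add(Mul(2, 1), -20))), Mul(100, -63)), Add(-16, Mul(-4, -38))), -1) = Pow(Add(Add(Mul(-46, Mul(51, Add(2, -20))), -6300), Add(-16, 152)), -1) = Pow(Add(Add(Mul(-46, Mul(51, -18)), -6300), 136), -1) = Pow(Add(Add(Mul(-46, -918), -6300), 136), -1) = Pow(Add(Add(42228, -6300), 136), -1) = Pow(Add(35928, 136), -1) = Pow(36064, -1) = Rational(1, 36064)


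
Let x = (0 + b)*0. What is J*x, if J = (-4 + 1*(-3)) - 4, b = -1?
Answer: 0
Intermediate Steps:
x = 0 (x = (0 - 1)*0 = -1*0 = 0)
J = -11 (J = (-4 - 3) - 4 = -7 - 4 = -11)
J*x = -11*0 = 0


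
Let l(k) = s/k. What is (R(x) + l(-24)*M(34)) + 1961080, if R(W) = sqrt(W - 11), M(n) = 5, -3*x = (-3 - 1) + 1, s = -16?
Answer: 5883250/3 + I*sqrt(10) ≈ 1.9611e+6 + 3.1623*I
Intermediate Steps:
x = 1 (x = -((-3 - 1) + 1)/3 = -(-4 + 1)/3 = -1/3*(-3) = 1)
l(k) = -16/k
R(W) = sqrt(-11 + W)
(R(x) + l(-24)*M(34)) + 1961080 = (sqrt(-11 + 1) - 16/(-24)*5) + 1961080 = (sqrt(-10) - 16*(-1/24)*5) + 1961080 = (I*sqrt(10) + (2/3)*5) + 1961080 = (I*sqrt(10) + 10/3) + 1961080 = (10/3 + I*sqrt(10)) + 1961080 = 5883250/3 + I*sqrt(10)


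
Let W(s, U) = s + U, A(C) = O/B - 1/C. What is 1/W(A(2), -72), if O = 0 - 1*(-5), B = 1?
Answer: -2/135 ≈ -0.014815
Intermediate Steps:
O = 5 (O = 0 + 5 = 5)
A(C) = 5 - 1/C (A(C) = 5/1 - 1/C = 5*1 - 1/C = 5 - 1/C)
W(s, U) = U + s
1/W(A(2), -72) = 1/(-72 + (5 - 1/2)) = 1/(-72 + (5 - 1*½)) = 1/(-72 + (5 - ½)) = 1/(-72 + 9/2) = 1/(-135/2) = -2/135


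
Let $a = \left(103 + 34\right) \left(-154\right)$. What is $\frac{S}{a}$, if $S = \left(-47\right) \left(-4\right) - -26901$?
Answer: $- \frac{27089}{21098} \approx -1.284$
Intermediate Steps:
$a = -21098$ ($a = 137 \left(-154\right) = -21098$)
$S = 27089$ ($S = 188 + 26901 = 27089$)
$\frac{S}{a} = \frac{27089}{-21098} = 27089 \left(- \frac{1}{21098}\right) = - \frac{27089}{21098}$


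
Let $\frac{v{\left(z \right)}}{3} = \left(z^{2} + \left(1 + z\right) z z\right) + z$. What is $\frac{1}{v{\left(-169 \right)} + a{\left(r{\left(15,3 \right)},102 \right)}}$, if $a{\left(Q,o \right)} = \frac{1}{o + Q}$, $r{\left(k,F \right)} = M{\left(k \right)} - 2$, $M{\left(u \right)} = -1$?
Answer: $- \frac{99}{1416647231} \approx -6.9883 \cdot 10^{-8}$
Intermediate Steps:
$v{\left(z \right)} = 3 z + 3 z^{2} + 3 z^{2} \left(1 + z\right)$ ($v{\left(z \right)} = 3 \left(\left(z^{2} + \left(1 + z\right) z z\right) + z\right) = 3 \left(\left(z^{2} + z \left(1 + z\right) z\right) + z\right) = 3 \left(\left(z^{2} + z^{2} \left(1 + z\right)\right) + z\right) = 3 \left(z + z^{2} + z^{2} \left(1 + z\right)\right) = 3 z + 3 z^{2} + 3 z^{2} \left(1 + z\right)$)
$r{\left(k,F \right)} = -3$ ($r{\left(k,F \right)} = -1 - 2 = -3$)
$a{\left(Q,o \right)} = \frac{1}{Q + o}$
$\frac{1}{v{\left(-169 \right)} + a{\left(r{\left(15,3 \right)},102 \right)}} = \frac{1}{3 \left(-169\right) \left(1 + \left(-169\right)^{2} + 2 \left(-169\right)\right) + \frac{1}{-3 + 102}} = \frac{1}{3 \left(-169\right) \left(1 + 28561 - 338\right) + \frac{1}{99}} = \frac{1}{3 \left(-169\right) 28224 + \frac{1}{99}} = \frac{1}{-14309568 + \frac{1}{99}} = \frac{1}{- \frac{1416647231}{99}} = - \frac{99}{1416647231}$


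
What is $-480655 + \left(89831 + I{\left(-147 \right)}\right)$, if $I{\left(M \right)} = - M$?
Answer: $-390677$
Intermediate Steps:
$-480655 + \left(89831 + I{\left(-147 \right)}\right) = -480655 + \left(89831 - -147\right) = -480655 + \left(89831 + 147\right) = -480655 + 89978 = -390677$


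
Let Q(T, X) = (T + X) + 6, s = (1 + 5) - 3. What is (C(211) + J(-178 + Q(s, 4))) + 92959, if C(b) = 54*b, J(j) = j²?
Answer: 131578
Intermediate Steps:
s = 3 (s = 6 - 3 = 3)
Q(T, X) = 6 + T + X
(C(211) + J(-178 + Q(s, 4))) + 92959 = (54*211 + (-178 + (6 + 3 + 4))²) + 92959 = (11394 + (-178 + 13)²) + 92959 = (11394 + (-165)²) + 92959 = (11394 + 27225) + 92959 = 38619 + 92959 = 131578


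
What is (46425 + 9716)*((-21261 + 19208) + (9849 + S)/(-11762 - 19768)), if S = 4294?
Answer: -3634862125853/31530 ≈ -1.1528e+8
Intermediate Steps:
(46425 + 9716)*((-21261 + 19208) + (9849 + S)/(-11762 - 19768)) = (46425 + 9716)*((-21261 + 19208) + (9849 + 4294)/(-11762 - 19768)) = 56141*(-2053 + 14143/(-31530)) = 56141*(-2053 + 14143*(-1/31530)) = 56141*(-2053 - 14143/31530) = 56141*(-64745233/31530) = -3634862125853/31530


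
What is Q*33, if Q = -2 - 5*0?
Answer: -66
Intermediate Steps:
Q = -2 (Q = -2 + 0 = -2)
Q*33 = -2*33 = -66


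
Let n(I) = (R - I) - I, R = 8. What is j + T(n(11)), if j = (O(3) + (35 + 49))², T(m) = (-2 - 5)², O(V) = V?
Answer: 7618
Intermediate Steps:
n(I) = 8 - 2*I (n(I) = (8 - I) - I = 8 - 2*I)
T(m) = 49 (T(m) = (-7)² = 49)
j = 7569 (j = (3 + (35 + 49))² = (3 + 84)² = 87² = 7569)
j + T(n(11)) = 7569 + 49 = 7618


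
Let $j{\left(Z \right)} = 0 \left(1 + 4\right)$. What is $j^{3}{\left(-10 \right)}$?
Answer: $0$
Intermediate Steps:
$j{\left(Z \right)} = 0$ ($j{\left(Z \right)} = 0 \cdot 5 = 0$)
$j^{3}{\left(-10 \right)} = 0^{3} = 0$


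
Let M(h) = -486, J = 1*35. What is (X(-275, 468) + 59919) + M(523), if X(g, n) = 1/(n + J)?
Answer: 29894800/503 ≈ 59433.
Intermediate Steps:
J = 35
X(g, n) = 1/(35 + n) (X(g, n) = 1/(n + 35) = 1/(35 + n))
(X(-275, 468) + 59919) + M(523) = (1/(35 + 468) + 59919) - 486 = (1/503 + 59919) - 486 = 30139258/503 - 486 = 29894800/503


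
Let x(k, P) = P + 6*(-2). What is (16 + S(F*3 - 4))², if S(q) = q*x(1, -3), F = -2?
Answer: 27556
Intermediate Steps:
x(k, P) = -12 + P (x(k, P) = P - 12 = -12 + P)
S(q) = -15*q (S(q) = q*(-12 - 3) = q*(-15) = -15*q)
(16 + S(F*3 - 4))² = (16 - 15*(-2*3 - 4))² = (16 - 15*(-6 - 4))² = (16 - 15*(-10))² = (16 + 150)² = 166² = 27556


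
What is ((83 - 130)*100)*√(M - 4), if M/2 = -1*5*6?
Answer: -37600*I ≈ -37600.0*I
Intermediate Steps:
M = -60 (M = 2*(-1*5*6) = 2*(-5*6) = 2*(-30) = -60)
((83 - 130)*100)*√(M - 4) = ((83 - 130)*100)*√(-60 - 4) = (-47*100)*√(-64) = -37600*I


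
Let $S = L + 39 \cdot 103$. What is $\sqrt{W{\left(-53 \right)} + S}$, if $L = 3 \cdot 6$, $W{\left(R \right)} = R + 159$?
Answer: $\sqrt{4141} \approx 64.351$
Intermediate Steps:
$W{\left(R \right)} = 159 + R$
$L = 18$
$S = 4035$ ($S = 18 + 39 \cdot 103 = 18 + 4017 = 4035$)
$\sqrt{W{\left(-53 \right)} + S} = \sqrt{\left(159 - 53\right) + 4035} = \sqrt{106 + 4035} = \sqrt{4141}$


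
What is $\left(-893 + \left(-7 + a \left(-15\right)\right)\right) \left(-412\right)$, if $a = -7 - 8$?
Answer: $278100$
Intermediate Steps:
$a = -15$ ($a = -7 - 8 = -15$)
$\left(-893 + \left(-7 + a \left(-15\right)\right)\right) \left(-412\right) = \left(-893 - -218\right) \left(-412\right) = \left(-893 + \left(-7 + 225\right)\right) \left(-412\right) = \left(-893 + 218\right) \left(-412\right) = \left(-675\right) \left(-412\right) = 278100$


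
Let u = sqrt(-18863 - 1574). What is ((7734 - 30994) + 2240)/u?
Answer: 21020*I*sqrt(20437)/20437 ≈ 147.04*I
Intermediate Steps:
u = I*sqrt(20437) (u = sqrt(-20437) = I*sqrt(20437) ≈ 142.96*I)
((7734 - 30994) + 2240)/u = ((7734 - 30994) + 2240)/((I*sqrt(20437))) = (-23260 + 2240)*(-I*sqrt(20437)/20437) = -(-21020)*I*sqrt(20437)/20437 = 21020*I*sqrt(20437)/20437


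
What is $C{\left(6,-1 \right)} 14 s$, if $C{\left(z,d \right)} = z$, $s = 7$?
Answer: $588$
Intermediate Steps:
$C{\left(6,-1 \right)} 14 s = 6 \cdot 14 \cdot 7 = 84 \cdot 7 = 588$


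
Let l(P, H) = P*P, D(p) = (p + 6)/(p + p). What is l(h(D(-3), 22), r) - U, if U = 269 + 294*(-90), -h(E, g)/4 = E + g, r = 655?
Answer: 33587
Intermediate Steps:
D(p) = (6 + p)/(2*p) (D(p) = (6 + p)/((2*p)) = (6 + p)*(1/(2*p)) = (6 + p)/(2*p))
h(E, g) = -4*E - 4*g (h(E, g) = -4*(E + g) = -4*E - 4*g)
l(P, H) = P²
U = -26191 (U = 269 - 26460 = -26191)
l(h(D(-3), 22), r) - U = (-2*(6 - 3)/(-3) - 4*22)² - 1*(-26191) = (-2*(-1)*3/3 - 88)² + 26191 = (-4*(-½) - 88)² + 26191 = (2 - 88)² + 26191 = (-86)² + 26191 = 7396 + 26191 = 33587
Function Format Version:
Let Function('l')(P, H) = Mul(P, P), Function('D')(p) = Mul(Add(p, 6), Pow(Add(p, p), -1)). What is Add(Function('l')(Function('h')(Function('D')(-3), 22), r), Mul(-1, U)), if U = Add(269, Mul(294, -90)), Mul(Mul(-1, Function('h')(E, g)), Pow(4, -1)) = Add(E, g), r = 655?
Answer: 33587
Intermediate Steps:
Function('D')(p) = Mul(Rational(1, 2), Pow(p, -1), Add(6, p)) (Function('D')(p) = Mul(Add(6, p), Pow(Mul(2, p), -1)) = Mul(Add(6, p), Mul(Rational(1, 2), Pow(p, -1))) = Mul(Rational(1, 2), Pow(p, -1), Add(6, p)))
Function('h')(E, g) = Add(Mul(-4, E), Mul(-4, g)) (Function('h')(E, g) = Mul(-4, Add(E, g)) = Add(Mul(-4, E), Mul(-4, g)))
Function('l')(P, H) = Pow(P, 2)
U = -26191 (U = Add(269, -26460) = -26191)
Add(Function('l')(Function('h')(Function('D')(-3), 22), r), Mul(-1, U)) = Add(Pow(Add(Mul(-4, Mul(Rational(1, 2), Pow(-3, -1), Add(6, -3))), Mul(-4, 22)), 2), Mul(-1, -26191)) = Add(Pow(Add(Mul(-4, Mul(Rational(1, 2), Rational(-1, 3), 3)), -88), 2), 26191) = Add(Pow(Add(Mul(-4, Rational(-1, 2)), -88), 2), 26191) = Add(Pow(Add(2, -88), 2), 26191) = Add(Pow(-86, 2), 26191) = Add(7396, 26191) = 33587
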